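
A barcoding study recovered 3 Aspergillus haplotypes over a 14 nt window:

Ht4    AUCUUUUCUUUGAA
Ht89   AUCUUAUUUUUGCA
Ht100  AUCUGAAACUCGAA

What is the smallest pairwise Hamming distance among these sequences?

Pairwise Hamming distances:
  Ht4 vs Ht89: 3
  Ht4 vs Ht100: 6
  Ht89 vs Ht100: 6
The smallest is 3, between Ht4 and Ht89.

3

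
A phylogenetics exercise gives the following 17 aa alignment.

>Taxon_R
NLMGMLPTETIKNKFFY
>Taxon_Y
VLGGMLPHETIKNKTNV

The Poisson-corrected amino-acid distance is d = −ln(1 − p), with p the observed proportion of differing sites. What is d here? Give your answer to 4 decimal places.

Mismatches occur at site 1 (N↔V), site 3 (M↔G), site 8 (T↔H), site 15 (F↔T), site 16 (F↔N), site 17 (Y↔V).
p = 6/17 = 0.352941.
d = −ln(1 − 0.352941) = −ln(0.647059) = 0.4353.

0.4353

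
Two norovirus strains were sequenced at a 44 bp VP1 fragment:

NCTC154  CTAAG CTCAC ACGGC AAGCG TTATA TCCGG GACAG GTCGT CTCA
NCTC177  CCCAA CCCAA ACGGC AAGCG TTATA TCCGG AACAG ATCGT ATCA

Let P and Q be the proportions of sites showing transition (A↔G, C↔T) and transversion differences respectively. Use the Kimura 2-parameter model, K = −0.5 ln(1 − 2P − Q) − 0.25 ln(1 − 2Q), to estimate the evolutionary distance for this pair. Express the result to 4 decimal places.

The sequences differ at positions 2 (T/C, transition), 3 (A/C, transversion), 5 (G/A, transition), 7 (T/C, transition), 10 (C/A, transversion), 31 (G/A, transition), 36 (G/A, transition), 41 (C/A, transversion).
Of the 8 differences, 5 transitions and 3 transversions over 44 sites: P = 5/44 = 0.113636, Q = 3/44 = 0.068182.
d = −0.5·ln(0.704546) − 0.25·ln(0.863636) = −0.5·(-0.350202) − 0.25·(-0.146604) = 0.2118.

0.2118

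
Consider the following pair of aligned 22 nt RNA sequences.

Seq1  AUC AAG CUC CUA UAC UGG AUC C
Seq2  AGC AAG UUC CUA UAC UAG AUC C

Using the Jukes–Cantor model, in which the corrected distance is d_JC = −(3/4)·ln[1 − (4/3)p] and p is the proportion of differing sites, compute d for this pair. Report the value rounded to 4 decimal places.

0.1505

Differing sites — 2:U/G; 7:C/U; 17:G/A.
p = 3/22 = 0.136364.
d = −0.75 · ln(1 − (4/3)·0.136364) = −0.75 · ln(0.818181) = −0.75 · (-0.200672) = 0.1505.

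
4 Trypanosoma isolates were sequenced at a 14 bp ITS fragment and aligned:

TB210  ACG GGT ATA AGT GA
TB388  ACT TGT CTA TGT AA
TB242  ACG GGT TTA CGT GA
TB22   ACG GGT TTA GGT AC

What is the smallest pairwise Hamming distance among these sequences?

Pairwise Hamming distances:
  TB210 vs TB388: 5
  TB210 vs TB242: 2
  TB210 vs TB22: 4
  TB388 vs TB242: 5
  TB388 vs TB22: 5
  TB242 vs TB22: 3
The smallest is 2, between TB210 and TB242.

2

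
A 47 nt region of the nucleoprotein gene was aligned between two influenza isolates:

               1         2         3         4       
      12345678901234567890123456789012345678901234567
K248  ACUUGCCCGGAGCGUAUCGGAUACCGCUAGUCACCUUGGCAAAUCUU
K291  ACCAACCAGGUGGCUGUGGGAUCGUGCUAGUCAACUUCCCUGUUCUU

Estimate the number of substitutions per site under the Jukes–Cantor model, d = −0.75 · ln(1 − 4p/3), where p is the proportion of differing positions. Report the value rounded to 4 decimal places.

0.5360

Mismatches occur at site 3 (U↔C), site 4 (U↔A), site 5 (G↔A), site 8 (C↔A), site 11 (A↔U), site 13 (C↔G), site 14 (G↔C), site 16 (A↔G), site 18 (C↔G), site 23 (A↔C), site 24 (C↔G), site 25 (C↔U), site 34 (C↔A), site 38 (G↔C), site 39 (G↔C), site 41 (A↔U), site 42 (A↔G), site 43 (A↔U).
p = 18/47 = 0.382979.
d = −0.75 · ln(1 − (4/3)·0.382979) = −0.75 · ln(0.489361) = −0.75 · (-0.714655) = 0.5360.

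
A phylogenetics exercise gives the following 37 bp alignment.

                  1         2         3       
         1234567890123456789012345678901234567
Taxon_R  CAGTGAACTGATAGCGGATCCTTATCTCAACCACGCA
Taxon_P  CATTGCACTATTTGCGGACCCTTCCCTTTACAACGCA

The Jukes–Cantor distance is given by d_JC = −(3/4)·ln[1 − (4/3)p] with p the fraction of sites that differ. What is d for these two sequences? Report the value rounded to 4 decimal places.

The sequences differ at positions 3 (G/T), 6 (A/C), 10 (G/A), 11 (A/T), 13 (A/T), 19 (T/C), 24 (A/C), 25 (T/C), 28 (C/T), 29 (A/T), 32 (C/A).
p = 11/37 = 0.297297.
d = −0.75 · ln(1 − (4/3)·0.297297) = −0.75 · ln(0.603604) = −0.75 · (-0.504837) = 0.3786.

0.3786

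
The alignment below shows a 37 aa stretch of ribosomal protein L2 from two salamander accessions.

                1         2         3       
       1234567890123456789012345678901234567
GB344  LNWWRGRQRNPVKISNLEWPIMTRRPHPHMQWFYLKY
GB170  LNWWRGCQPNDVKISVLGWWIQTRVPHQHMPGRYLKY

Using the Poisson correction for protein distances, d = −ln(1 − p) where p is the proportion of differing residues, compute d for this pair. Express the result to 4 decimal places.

0.3920

The sequences differ at positions 7 (R/C), 9 (R/P), 11 (P/D), 16 (N/V), 18 (E/G), 20 (P/W), 22 (M/Q), 25 (R/V), 28 (P/Q), 31 (Q/P), 32 (W/G), 33 (F/R).
p = 12/37 = 0.324324.
d = −ln(1 − 0.324324) = −ln(0.675676) = 0.3920.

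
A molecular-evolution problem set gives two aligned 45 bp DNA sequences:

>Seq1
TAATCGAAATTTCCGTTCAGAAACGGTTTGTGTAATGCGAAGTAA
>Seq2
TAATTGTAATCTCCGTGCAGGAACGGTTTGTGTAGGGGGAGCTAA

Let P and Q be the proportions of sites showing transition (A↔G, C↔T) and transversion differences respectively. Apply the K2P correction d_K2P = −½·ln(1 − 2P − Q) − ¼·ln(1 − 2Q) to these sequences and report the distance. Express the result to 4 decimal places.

0.2656

Mismatches occur at site 5 (C/T, transition), site 7 (A/T, transversion), site 11 (T/C, transition), site 17 (T/G, transversion), site 21 (A/G, transition), site 35 (A/G, transition), site 36 (T/G, transversion), site 38 (C/G, transversion), site 41 (A/G, transition), site 42 (G/C, transversion).
Of the 10 differences, 5 transitions and 5 transversions over 45 sites: P = 5/45 = 0.111111, Q = 5/45 = 0.111111.
d = −0.5·ln(0.666667) − 0.25·ln(0.777778) = −0.5·(-0.405465) − 0.25·(-0.251314) = 0.2656.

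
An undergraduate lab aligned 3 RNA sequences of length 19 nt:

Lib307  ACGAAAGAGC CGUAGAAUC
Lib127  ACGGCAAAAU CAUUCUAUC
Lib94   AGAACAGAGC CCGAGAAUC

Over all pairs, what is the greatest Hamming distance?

11

Pairwise Hamming distances:
  Lib307 vs Lib127: 9
  Lib307 vs Lib94: 5
  Lib127 vs Lib94: 11
The largest is 11, between Lib127 and Lib94.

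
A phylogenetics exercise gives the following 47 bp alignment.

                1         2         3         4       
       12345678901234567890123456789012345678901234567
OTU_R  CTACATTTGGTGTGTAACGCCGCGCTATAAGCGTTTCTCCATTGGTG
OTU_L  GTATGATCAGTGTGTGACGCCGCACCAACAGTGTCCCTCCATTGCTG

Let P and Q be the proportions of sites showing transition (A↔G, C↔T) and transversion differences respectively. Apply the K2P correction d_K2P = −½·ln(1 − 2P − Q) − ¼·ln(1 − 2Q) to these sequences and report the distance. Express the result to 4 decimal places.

The sequences differ at positions 1 (C/G, transversion), 4 (C/T, transition), 5 (A/G, transition), 6 (T/A, transversion), 8 (T/C, transition), 9 (G/A, transition), 16 (A/G, transition), 24 (G/A, transition), 26 (T/C, transition), 28 (T/A, transversion), 29 (A/C, transversion), 32 (C/T, transition), 35 (T/C, transition), 36 (T/C, transition), 45 (G/C, transversion).
Of the 15 differences, 10 transitions and 5 transversions over 47 sites: P = 10/47 = 0.212766, Q = 5/47 = 0.106383.
d = −0.5·ln(0.468085) − 0.25·ln(0.787234) = −0.5·(-0.759105) − 0.25·(-0.239230) = 0.4394.

0.4394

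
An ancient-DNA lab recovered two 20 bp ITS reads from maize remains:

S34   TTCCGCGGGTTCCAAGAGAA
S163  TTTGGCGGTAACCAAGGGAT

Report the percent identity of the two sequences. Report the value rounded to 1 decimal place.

The sequences differ at positions 3 (C/T), 4 (C/G), 9 (G/T), 10 (T/A), 11 (T/A), 17 (A/G), 20 (A/T).
13 of the 20 sites match, so the percent identity is 13/20 × 100 = 65.0%.

65.0%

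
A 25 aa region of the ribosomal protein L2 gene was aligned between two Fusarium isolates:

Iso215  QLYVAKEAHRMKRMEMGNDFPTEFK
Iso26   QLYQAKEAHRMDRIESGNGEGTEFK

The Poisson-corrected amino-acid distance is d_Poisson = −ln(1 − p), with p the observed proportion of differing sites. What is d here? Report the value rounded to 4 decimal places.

0.3285

Differing sites — 4:V/Q; 12:K/D; 14:M/I; 16:M/S; 19:D/G; 20:F/E; 21:P/G.
p = 7/25 = 0.280000.
d = −ln(1 − 0.280000) = −ln(0.720000) = 0.3285.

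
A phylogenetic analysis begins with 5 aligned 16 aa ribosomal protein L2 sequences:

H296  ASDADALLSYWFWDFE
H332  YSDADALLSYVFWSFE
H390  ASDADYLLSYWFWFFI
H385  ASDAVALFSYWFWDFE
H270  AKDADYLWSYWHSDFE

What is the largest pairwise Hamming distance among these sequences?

Pairwise Hamming distances:
  H296 vs H332: 3
  H296 vs H390: 3
  H296 vs H385: 2
  H296 vs H270: 5
  H332 vs H390: 5
  H332 vs H385: 5
  H332 vs H270: 8
  H390 vs H385: 5
  H390 vs H270: 6
  H385 vs H270: 6
The largest is 8, between H332 and H270.

8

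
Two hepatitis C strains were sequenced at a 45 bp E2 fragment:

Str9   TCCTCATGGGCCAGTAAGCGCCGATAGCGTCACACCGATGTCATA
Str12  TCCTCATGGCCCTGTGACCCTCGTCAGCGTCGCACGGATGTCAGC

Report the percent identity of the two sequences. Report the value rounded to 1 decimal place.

73.3%

Differing sites — 10:G/C; 13:A/T; 16:A/G; 18:G/C; 20:G/C; 21:C/T; 24:A/T; 25:T/C; 32:A/G; 36:C/G; 44:T/G; 45:A/C.
33 of the 45 sites match, so the percent identity is 33/45 × 100 = 73.3%.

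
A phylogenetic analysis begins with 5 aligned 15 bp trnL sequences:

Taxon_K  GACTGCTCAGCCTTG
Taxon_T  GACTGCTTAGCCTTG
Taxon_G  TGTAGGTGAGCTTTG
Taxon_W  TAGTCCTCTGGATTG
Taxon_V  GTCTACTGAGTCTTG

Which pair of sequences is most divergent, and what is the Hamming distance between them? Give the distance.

Pairwise Hamming distances:
  Taxon_K vs Taxon_T: 1
  Taxon_K vs Taxon_G: 7
  Taxon_K vs Taxon_W: 6
  Taxon_K vs Taxon_V: 4
  Taxon_T vs Taxon_G: 7
  Taxon_T vs Taxon_W: 7
  Taxon_T vs Taxon_V: 4
  Taxon_G vs Taxon_W: 9
  Taxon_G vs Taxon_V: 8
  Taxon_W vs Taxon_V: 8
The largest is 9, between Taxon_G and Taxon_W.

9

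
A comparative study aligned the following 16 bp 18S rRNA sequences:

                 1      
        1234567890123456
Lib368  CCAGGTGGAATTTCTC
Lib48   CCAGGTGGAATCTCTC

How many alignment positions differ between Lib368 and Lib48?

Differing sites — 12:T/C.
That gives 1 mismatch out of 16 aligned sites, so the Hamming distance is 1.

1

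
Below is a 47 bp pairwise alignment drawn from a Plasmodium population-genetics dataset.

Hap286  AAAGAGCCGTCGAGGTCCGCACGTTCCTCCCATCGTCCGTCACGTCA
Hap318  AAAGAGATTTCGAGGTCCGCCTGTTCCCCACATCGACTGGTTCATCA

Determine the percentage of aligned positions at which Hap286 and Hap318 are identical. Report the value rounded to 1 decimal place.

Mismatches occur at site 7 (C/A), site 8 (C/T), site 9 (G/T), site 21 (A/C), site 22 (C/T), site 28 (T/C), site 30 (C/A), site 36 (T/A), site 38 (C/T), site 40 (T/G), site 41 (C/T), site 42 (A/T), site 44 (G/A).
34 of the 47 sites match, so the percent identity is 34/47 × 100 = 72.3%.

72.3%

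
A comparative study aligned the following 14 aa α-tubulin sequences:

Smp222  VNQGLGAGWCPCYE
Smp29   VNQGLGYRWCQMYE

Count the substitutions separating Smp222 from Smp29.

Differing sites — 7:A/Y; 8:G/R; 11:P/Q; 12:C/M.
That gives 4 mismatches out of 14 aligned sites, so the Hamming distance is 4.

4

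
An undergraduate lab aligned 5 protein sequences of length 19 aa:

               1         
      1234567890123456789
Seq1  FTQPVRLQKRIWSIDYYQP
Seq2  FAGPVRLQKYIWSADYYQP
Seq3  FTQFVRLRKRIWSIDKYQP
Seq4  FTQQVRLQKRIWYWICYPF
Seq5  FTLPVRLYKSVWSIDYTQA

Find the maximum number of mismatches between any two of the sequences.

Pairwise Hamming distances:
  Seq1 vs Seq2: 4
  Seq1 vs Seq3: 3
  Seq1 vs Seq4: 7
  Seq1 vs Seq5: 6
  Seq2 vs Seq3: 7
  Seq2 vs Seq4: 10
  Seq2 vs Seq5: 8
  Seq3 vs Seq4: 8
  Seq3 vs Seq5: 8
  Seq4 vs Seq5: 12
The largest is 12, between Seq4 and Seq5.

12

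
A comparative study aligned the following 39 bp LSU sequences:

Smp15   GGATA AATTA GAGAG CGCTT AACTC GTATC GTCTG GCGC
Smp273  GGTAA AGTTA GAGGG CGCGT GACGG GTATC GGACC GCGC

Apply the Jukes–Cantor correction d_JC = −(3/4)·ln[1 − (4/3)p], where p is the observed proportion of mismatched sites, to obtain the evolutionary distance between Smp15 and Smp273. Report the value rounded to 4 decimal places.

0.3961

The sequences differ at positions 3 (A/T), 4 (T/A), 7 (A/G), 14 (A/G), 19 (T/G), 21 (A/G), 24 (T/G), 25 (C/G), 32 (T/G), 33 (C/A), 34 (T/C), 35 (G/C).
p = 12/39 = 0.307692.
d = −0.75 · ln(1 − (4/3)·0.307692) = −0.75 · ln(0.589744) = −0.75 · (-0.528067) = 0.3961.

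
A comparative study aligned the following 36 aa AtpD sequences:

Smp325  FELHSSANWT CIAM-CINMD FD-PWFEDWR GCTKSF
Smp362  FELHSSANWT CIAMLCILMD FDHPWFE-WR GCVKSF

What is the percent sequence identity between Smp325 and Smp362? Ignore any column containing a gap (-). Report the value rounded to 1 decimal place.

93.9%

Excluding the 3 gap columns leaves 33 comparable sites.
The sequences differ at positions 18 (N/L), 33 (T/V).
31 of the 33 comparable sites match, so the percent identity is 31/33 × 100 = 93.9%.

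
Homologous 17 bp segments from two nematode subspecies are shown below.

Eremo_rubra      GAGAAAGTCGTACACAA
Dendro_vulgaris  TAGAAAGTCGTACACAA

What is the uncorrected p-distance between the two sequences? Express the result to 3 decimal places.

Differing sites — 1:G/T.
There are 1 differences over 17 sites, so p = 1/17 = 0.059.

0.059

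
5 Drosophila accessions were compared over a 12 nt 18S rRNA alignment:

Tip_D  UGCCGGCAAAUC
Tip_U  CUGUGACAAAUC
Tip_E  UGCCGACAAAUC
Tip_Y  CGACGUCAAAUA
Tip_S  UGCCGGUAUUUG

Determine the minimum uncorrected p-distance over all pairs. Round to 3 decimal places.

0.083

Pairwise Hamming distances:
  Tip_D vs Tip_U: 5
  Tip_D vs Tip_E: 1
  Tip_D vs Tip_Y: 4
  Tip_D vs Tip_S: 4
  Tip_U vs Tip_E: 4
  Tip_U vs Tip_Y: 5
  Tip_U vs Tip_S: 9
  Tip_E vs Tip_Y: 4
  Tip_E vs Tip_S: 5
  Tip_Y vs Tip_S: 7
The smallest is 1 mismatch, between Tip_D and Tip_E; p = 1/12 = 0.083.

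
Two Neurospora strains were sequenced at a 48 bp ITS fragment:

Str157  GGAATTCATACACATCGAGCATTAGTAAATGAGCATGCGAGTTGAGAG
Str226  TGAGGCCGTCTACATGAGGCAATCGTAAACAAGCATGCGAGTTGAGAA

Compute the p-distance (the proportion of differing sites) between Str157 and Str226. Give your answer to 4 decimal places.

Differing sites — 1:G/T; 4:A/G; 5:T/G; 6:T/C; 8:A/G; 10:A/C; 11:C/T; 16:C/G; 17:G/A; 18:A/G; 22:T/A; 24:A/C; 30:T/C; 31:G/A; 48:G/A.
There are 15 differences over 48 sites, so p = 15/48 = 0.3125.

0.3125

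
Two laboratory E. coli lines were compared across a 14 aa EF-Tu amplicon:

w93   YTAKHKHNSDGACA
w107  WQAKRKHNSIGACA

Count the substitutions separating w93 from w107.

The sequences differ at positions 1 (Y/W), 2 (T/Q), 5 (H/R), 10 (D/I).
That gives 4 mismatches out of 14 aligned sites, so the Hamming distance is 4.

4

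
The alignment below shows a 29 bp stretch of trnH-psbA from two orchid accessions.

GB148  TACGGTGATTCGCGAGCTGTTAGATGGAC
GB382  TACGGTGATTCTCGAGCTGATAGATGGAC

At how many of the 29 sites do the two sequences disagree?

2

Differing sites — 12:G/T; 20:T/A.
That gives 2 mismatches out of 29 aligned sites, so the Hamming distance is 2.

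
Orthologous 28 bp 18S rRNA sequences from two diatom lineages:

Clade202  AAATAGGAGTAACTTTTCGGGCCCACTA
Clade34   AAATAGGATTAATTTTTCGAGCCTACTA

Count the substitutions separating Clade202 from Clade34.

The sequences differ at positions 9 (G/T), 13 (C/T), 20 (G/A), 24 (C/T).
That gives 4 mismatches out of 28 aligned sites, so the Hamming distance is 4.

4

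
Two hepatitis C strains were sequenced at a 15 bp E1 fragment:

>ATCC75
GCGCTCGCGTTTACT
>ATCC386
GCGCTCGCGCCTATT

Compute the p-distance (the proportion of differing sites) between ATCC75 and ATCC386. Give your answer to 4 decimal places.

0.2000

The sequences differ at positions 10 (T/C), 11 (T/C), 14 (C/T).
There are 3 differences over 15 sites, so p = 3/15 = 0.2000.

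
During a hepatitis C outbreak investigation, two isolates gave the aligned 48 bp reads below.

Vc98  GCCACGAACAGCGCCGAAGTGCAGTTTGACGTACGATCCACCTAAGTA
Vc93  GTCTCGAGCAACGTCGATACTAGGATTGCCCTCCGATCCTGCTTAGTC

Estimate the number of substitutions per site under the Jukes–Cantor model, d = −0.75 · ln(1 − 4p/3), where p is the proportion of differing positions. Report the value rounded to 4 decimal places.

0.5627

The sequences differ at positions 2 (C/T), 4 (A/T), 8 (A/G), 11 (G/A), 14 (C/T), 18 (A/T), 19 (G/A), 20 (T/C), 21 (G/T), 22 (C/A), 23 (A/G), 25 (T/A), 29 (A/C), 31 (G/C), 33 (A/C), 40 (A/T), 41 (C/G), 44 (A/T), 48 (A/C).
p = 19/48 = 0.395833.
d = −0.75 · ln(1 − (4/3)·0.395833) = −0.75 · ln(0.472223) = −0.75 · (-0.750304) = 0.5627.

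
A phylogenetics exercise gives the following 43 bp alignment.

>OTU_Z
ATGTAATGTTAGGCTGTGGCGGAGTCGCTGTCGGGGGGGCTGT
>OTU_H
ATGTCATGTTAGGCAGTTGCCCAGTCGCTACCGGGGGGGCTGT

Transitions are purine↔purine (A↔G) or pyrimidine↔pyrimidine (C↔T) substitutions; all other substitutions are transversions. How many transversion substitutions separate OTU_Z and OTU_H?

5

The sequences differ at positions 5 (A/C, transversion), 15 (T/A, transversion), 18 (G/T, transversion), 21 (G/C, transversion), 22 (G/C, transversion), 30 (G/A, transition), 31 (T/C, transition).
Of the 7 differences, 2 transitions and 5 transversions, so the answer is 5.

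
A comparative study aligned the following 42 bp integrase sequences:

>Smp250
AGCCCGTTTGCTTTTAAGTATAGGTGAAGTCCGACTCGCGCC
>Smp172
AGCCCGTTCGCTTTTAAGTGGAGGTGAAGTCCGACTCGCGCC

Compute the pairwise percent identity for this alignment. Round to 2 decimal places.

92.86%

Differing sites — 9:T/C; 20:A/G; 21:T/G.
39 of the 42 sites match, so the percent identity is 39/42 × 100 = 92.86%.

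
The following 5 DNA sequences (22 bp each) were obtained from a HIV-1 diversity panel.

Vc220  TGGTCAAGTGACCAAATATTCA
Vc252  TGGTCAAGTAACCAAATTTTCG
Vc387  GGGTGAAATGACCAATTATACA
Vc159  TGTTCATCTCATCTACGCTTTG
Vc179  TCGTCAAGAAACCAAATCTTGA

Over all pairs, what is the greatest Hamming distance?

14

Pairwise Hamming distances:
  Vc220 vs Vc252: 3
  Vc220 vs Vc387: 5
  Vc220 vs Vc159: 11
  Vc220 vs Vc179: 5
  Vc252 vs Vc387: 8
  Vc252 vs Vc159: 10
  Vc252 vs Vc179: 5
  Vc387 vs Vc159: 14
  Vc387 vs Vc179: 10
  Vc159 vs Vc179: 12
The largest is 14, between Vc387 and Vc159.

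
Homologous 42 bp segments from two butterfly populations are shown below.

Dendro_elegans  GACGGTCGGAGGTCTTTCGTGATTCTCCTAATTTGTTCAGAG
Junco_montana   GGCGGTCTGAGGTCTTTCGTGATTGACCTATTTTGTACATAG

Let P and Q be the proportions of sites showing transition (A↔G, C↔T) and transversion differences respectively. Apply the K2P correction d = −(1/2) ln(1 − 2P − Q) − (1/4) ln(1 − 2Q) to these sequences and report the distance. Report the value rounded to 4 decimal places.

Differing sites — 2:A/G (Ti); 8:G/T (Tv); 25:C/G (Tv); 26:T/A (Tv); 31:A/T (Tv); 37:T/A (Tv); 40:G/T (Tv).
Of the 7 differences, 1 transition and 6 transversions over 42 sites: P = 1/42 = 0.023810, Q = 6/42 = 0.142857.
d = −0.5·ln(0.809523) − 0.25·ln(0.714286) = −0.5·(-0.211310) − 0.25·(-0.336472) = 0.1898.

0.1898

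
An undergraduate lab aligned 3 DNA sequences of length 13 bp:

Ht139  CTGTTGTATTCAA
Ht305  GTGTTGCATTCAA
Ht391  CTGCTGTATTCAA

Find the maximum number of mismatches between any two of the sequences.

Pairwise Hamming distances:
  Ht139 vs Ht305: 2
  Ht139 vs Ht391: 1
  Ht305 vs Ht391: 3
The largest is 3, between Ht305 and Ht391.

3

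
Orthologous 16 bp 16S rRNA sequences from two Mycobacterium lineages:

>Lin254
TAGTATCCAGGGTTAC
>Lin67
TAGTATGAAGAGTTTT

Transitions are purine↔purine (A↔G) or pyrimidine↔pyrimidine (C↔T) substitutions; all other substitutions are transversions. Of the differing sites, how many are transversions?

3

Mismatches occur at site 7 (C→G, transversion), site 8 (C→A, transversion), site 11 (G→A, transition), site 15 (A→T, transversion), site 16 (C→T, transition).
Of the 5 differences, 2 transitions and 3 transversions, so the answer is 3.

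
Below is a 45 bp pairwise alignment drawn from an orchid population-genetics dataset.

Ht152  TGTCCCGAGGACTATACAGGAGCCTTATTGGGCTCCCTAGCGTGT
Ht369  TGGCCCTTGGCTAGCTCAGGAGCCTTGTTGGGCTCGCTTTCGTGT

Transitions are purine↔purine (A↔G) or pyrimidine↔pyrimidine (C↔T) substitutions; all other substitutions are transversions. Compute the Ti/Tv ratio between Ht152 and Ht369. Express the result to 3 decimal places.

Mismatches occur at site 3 (T→G, transversion), site 7 (G→T, transversion), site 8 (A→T, transversion), site 11 (A→C, transversion), site 12 (C→T, transition), site 13 (T→A, transversion), site 14 (A→G, transition), site 15 (T→C, transition), site 16 (A→T, transversion), site 27 (A→G, transition), site 36 (C→G, transversion), site 39 (A→T, transversion), site 40 (G→T, transversion).
Of the 13 differences, 4 transitions and 9 transversions, so Ti/Tv = 4/9 = 0.444.

0.444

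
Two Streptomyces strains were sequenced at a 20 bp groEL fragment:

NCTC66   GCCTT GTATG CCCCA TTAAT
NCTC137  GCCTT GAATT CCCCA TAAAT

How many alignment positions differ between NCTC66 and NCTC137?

Differing sites — 7:T/A; 10:G/T; 17:T/A.
That gives 3 mismatches out of 20 aligned sites, so the Hamming distance is 3.

3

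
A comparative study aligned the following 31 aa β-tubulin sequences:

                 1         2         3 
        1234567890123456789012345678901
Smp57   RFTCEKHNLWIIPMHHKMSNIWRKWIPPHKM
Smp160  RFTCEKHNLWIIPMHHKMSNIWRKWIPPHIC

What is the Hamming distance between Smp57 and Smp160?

2

The sequences differ at positions 30 (K/I), 31 (M/C).
That gives 2 mismatches out of 31 aligned sites, so the Hamming distance is 2.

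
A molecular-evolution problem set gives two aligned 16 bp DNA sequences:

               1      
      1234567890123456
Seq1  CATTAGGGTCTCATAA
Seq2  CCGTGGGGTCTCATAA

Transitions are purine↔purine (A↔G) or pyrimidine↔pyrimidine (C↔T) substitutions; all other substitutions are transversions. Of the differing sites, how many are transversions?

Mismatches occur at site 2 (A→C, transversion), site 3 (T→G, transversion), site 5 (A→G, transition).
Of the 3 differences, 1 transition and 2 transversions, so the answer is 2.

2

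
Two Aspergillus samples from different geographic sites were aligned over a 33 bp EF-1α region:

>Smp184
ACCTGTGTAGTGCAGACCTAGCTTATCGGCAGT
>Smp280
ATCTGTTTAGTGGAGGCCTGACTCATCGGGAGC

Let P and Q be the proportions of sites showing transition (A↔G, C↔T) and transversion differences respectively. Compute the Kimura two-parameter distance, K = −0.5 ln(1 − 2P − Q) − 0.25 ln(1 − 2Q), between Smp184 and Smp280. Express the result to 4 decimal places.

Mismatches occur at site 2 (C↔T, transition), site 7 (G↔T, transversion), site 13 (C↔G, transversion), site 16 (A↔G, transition), site 20 (A↔G, transition), site 21 (G↔A, transition), site 24 (T↔C, transition), site 30 (C↔G, transversion), site 33 (T↔C, transition).
Of the 9 differences, 6 transitions and 3 transversions over 33 sites: P = 6/33 = 0.181818, Q = 3/33 = 0.090909.
d = −0.5·ln(0.545455) − 0.25·ln(0.818182) = −0.5·(-0.606135) − 0.25·(-0.200670) = 0.3532.

0.3532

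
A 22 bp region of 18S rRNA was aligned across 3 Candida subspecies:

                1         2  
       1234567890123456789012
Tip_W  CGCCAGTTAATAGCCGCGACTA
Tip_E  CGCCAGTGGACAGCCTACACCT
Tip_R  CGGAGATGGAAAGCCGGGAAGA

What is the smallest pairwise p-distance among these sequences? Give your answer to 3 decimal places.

Pairwise Hamming distances:
  Tip_W vs Tip_E: 8
  Tip_W vs Tip_R: 10
  Tip_E vs Tip_R: 11
The smallest is 8 mismatches, between Tip_W and Tip_E; p = 8/22 = 0.364.

0.364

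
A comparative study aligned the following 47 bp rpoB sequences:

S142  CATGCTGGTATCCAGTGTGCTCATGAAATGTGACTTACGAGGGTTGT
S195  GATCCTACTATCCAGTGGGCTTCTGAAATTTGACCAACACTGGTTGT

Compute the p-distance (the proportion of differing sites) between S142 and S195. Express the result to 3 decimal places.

0.277

The sequences differ at positions 1 (C/G), 4 (G/C), 7 (G/A), 8 (G/C), 18 (T/G), 22 (C/T), 23 (A/C), 30 (G/T), 35 (T/C), 36 (T/A), 39 (G/A), 40 (A/C), 41 (G/T).
There are 13 differences over 47 sites, so p = 13/47 = 0.277.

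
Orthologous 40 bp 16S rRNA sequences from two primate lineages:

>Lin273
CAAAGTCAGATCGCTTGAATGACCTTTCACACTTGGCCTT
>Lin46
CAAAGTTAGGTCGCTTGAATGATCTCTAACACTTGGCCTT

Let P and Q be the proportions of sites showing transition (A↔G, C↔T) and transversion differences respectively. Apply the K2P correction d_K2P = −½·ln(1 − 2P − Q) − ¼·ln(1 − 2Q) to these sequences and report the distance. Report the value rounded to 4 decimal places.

0.1403

The sequences differ at positions 7 (C/T, transition), 10 (A/G, transition), 23 (C/T, transition), 26 (T/C, transition), 28 (C/A, transversion).
Of the 5 differences, 4 transitions and 1 transversion over 40 sites: P = 4/40 = 0.100000, Q = 1/40 = 0.025000.
d = −0.5·ln(0.775000) − 0.25·ln(0.950000) = −0.5·(-0.254892) − 0.25·(-0.051293) = 0.1403.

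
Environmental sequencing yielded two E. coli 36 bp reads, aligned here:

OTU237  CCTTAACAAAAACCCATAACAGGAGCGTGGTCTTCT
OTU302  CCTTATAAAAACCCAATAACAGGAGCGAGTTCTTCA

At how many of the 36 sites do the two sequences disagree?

7

Differing sites — 6:A/T; 7:C/A; 12:A/C; 15:C/A; 28:T/A; 30:G/T; 36:T/A.
That gives 7 mismatches out of 36 aligned sites, so the Hamming distance is 7.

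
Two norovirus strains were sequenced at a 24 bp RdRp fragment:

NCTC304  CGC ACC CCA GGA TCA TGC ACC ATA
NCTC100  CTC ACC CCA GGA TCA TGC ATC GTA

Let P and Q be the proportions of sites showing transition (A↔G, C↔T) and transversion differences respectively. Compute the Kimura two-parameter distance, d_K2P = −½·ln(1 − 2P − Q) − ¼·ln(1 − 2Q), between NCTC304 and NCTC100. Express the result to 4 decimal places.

Mismatches occur at site 2 (G/T, transversion), site 20 (C/T, transition), site 22 (A/G, transition).
Of the 3 differences, 2 transitions and 1 transversion over 24 sites: P = 2/24 = 0.083333, Q = 1/24 = 0.041667.
d = −0.5·ln(0.791667) − 0.25·ln(0.916666) = −0.5·(-0.233614) − 0.25·(-0.087012) = 0.1386.

0.1386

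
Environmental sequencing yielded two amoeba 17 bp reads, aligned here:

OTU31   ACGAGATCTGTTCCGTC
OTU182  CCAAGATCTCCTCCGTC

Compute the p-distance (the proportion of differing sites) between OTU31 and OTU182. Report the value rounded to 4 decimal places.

The sequences differ at positions 1 (A/C), 3 (G/A), 10 (G/C), 11 (T/C).
There are 4 differences over 17 sites, so p = 4/17 = 0.2353.

0.2353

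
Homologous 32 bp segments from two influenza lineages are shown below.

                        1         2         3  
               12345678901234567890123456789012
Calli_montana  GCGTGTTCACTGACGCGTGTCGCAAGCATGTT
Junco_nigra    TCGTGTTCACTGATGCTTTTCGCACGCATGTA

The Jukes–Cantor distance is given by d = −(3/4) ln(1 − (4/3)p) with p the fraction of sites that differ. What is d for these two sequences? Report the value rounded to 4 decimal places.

The sequences differ at positions 1 (G/T), 14 (C/T), 17 (G/T), 19 (G/T), 25 (A/C), 32 (T/A).
p = 6/32 = 0.187500.
d = −0.75 · ln(1 − (4/3)·0.187500) = −0.75 · ln(0.750000) = −0.75 · (-0.287682) = 0.2158.

0.2158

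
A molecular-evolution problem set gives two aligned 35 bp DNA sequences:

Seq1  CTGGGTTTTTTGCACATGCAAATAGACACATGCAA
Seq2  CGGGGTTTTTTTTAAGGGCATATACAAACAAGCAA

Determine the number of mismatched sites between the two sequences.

10

Differing sites — 2:T/G; 12:G/T; 13:C/T; 15:C/A; 16:A/G; 17:T/G; 21:A/T; 25:G/C; 27:C/A; 31:T/A.
That gives 10 mismatches out of 35 aligned sites, so the Hamming distance is 10.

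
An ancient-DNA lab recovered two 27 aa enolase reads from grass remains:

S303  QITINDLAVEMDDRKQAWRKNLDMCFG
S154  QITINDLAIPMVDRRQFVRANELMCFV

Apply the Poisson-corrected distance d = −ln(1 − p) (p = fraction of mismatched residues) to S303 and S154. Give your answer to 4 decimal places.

The sequences differ at positions 9 (V/I), 10 (E/P), 12 (D/V), 15 (K/R), 17 (A/F), 18 (W/V), 20 (K/A), 22 (L/E), 23 (D/L), 27 (G/V).
p = 10/27 = 0.370370.
d = −ln(1 − 0.370370) = −ln(0.629630) = 0.4626.

0.4626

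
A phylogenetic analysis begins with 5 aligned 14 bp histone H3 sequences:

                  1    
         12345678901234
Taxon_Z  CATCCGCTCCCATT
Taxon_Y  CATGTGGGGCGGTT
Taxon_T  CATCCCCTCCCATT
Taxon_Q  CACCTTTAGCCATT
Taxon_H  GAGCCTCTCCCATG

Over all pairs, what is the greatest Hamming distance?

Pairwise Hamming distances:
  Taxon_Z vs Taxon_Y: 7
  Taxon_Z vs Taxon_T: 1
  Taxon_Z vs Taxon_Q: 6
  Taxon_Z vs Taxon_H: 4
  Taxon_Y vs Taxon_T: 8
  Taxon_Y vs Taxon_Q: 7
  Taxon_Y vs Taxon_H: 11
  Taxon_T vs Taxon_Q: 6
  Taxon_T vs Taxon_H: 4
  Taxon_Q vs Taxon_H: 7
The largest is 11, between Taxon_Y and Taxon_H.

11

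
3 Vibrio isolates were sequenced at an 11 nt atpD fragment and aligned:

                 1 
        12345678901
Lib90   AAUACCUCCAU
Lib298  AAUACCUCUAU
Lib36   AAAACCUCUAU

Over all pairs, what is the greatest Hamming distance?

2

Pairwise Hamming distances:
  Lib90 vs Lib298: 1
  Lib90 vs Lib36: 2
  Lib298 vs Lib36: 1
The largest is 2, between Lib90 and Lib36.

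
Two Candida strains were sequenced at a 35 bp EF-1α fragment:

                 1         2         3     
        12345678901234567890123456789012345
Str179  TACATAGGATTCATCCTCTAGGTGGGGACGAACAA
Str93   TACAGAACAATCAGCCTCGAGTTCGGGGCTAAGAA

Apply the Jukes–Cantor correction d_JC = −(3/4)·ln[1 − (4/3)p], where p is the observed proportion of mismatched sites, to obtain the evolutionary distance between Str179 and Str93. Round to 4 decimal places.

Differing sites — 5:T/G; 7:G/A; 8:G/C; 10:T/A; 14:T/G; 19:T/G; 22:G/T; 24:G/C; 28:A/G; 30:G/T; 33:C/G.
p = 11/35 = 0.314286.
d = −0.75 · ln(1 − (4/3)·0.314286) = −0.75 · ln(0.580952) = −0.75 · (-0.543087) = 0.4073.

0.4073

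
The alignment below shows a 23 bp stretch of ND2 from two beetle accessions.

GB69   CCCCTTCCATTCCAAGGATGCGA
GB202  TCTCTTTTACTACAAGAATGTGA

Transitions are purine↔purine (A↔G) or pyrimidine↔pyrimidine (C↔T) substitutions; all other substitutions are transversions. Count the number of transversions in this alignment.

Mismatches occur at site 1 (C↔T, transition), site 3 (C↔T, transition), site 7 (C↔T, transition), site 8 (C↔T, transition), site 10 (T↔C, transition), site 12 (C↔A, transversion), site 17 (G↔A, transition), site 21 (C↔T, transition).
Of the 8 differences, 7 transitions and 1 transversion, so the answer is 1.

1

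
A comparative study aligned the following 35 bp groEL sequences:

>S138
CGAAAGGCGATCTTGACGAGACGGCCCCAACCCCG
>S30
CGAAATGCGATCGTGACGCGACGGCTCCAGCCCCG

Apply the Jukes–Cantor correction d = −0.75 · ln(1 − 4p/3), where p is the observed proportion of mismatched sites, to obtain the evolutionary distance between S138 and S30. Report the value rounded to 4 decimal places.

0.1585

The sequences differ at positions 6 (G/T), 13 (T/G), 19 (A/C), 26 (C/T), 30 (A/G).
p = 5/35 = 0.142857.
d = −0.75 · ln(1 − (4/3)·0.142857) = −0.75 · ln(0.809524) = −0.75 · (-0.211309) = 0.1585.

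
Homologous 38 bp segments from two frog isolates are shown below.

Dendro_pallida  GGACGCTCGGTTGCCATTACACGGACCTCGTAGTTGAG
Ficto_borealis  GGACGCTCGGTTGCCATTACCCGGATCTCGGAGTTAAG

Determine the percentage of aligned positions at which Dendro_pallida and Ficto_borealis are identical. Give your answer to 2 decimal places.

89.47%

Differing sites — 21:A/C; 26:C/T; 31:T/G; 36:G/A.
34 of the 38 sites match, so the percent identity is 34/38 × 100 = 89.47%.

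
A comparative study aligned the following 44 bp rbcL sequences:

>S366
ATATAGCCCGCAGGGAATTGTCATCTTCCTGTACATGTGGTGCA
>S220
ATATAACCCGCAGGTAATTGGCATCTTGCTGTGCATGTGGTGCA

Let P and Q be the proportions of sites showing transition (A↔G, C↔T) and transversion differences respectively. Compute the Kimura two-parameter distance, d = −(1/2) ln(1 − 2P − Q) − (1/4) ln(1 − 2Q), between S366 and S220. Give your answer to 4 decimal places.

0.1233

Differing sites — 6:G/A (Ti); 15:G/T (Tv); 21:T/G (Tv); 28:C/G (Tv); 33:A/G (Ti).
Of the 5 differences, 2 transitions and 3 transversions over 44 sites: P = 2/44 = 0.045455, Q = 3/44 = 0.068182.
d = −0.5·ln(0.840908) − 0.25·ln(0.863636) = −0.5·(-0.173273) − 0.25·(-0.146604) = 0.1233.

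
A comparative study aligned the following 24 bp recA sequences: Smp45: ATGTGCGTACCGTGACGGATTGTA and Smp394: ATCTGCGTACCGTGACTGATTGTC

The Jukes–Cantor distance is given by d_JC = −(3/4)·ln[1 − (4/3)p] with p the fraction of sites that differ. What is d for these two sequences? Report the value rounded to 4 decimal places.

Differing sites — 3:G/C; 17:G/T; 24:A/C.
p = 3/24 = 0.125000.
d = −0.75 · ln(1 − (4/3)·0.125000) = −0.75 · ln(0.833333) = −0.75 · (-0.182322) = 0.1367.

0.1367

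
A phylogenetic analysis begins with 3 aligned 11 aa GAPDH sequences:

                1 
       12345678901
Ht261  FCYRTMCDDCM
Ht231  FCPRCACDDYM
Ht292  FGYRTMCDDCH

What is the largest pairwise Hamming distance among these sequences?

6

Pairwise Hamming distances:
  Ht261 vs Ht231: 4
  Ht261 vs Ht292: 2
  Ht231 vs Ht292: 6
The largest is 6, between Ht231 and Ht292.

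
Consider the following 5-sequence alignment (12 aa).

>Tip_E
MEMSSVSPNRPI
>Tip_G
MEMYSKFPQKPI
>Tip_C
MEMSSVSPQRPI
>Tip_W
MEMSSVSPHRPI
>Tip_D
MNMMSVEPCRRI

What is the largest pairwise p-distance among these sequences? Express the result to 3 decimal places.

Pairwise Hamming distances:
  Tip_E vs Tip_G: 5
  Tip_E vs Tip_C: 1
  Tip_E vs Tip_W: 1
  Tip_E vs Tip_D: 5
  Tip_G vs Tip_C: 4
  Tip_G vs Tip_W: 5
  Tip_G vs Tip_D: 7
  Tip_C vs Tip_W: 1
  Tip_C vs Tip_D: 5
  Tip_W vs Tip_D: 5
The largest is 7 mismatches, between Tip_G and Tip_D; p = 7/12 = 0.583.

0.583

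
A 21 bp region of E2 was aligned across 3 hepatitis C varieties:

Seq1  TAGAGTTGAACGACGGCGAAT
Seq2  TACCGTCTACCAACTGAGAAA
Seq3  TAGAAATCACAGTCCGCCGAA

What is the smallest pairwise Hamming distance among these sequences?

9

Pairwise Hamming distances:
  Seq1 vs Seq2: 9
  Seq1 vs Seq3: 10
  Seq2 vs Seq3: 13
The smallest is 9, between Seq1 and Seq2.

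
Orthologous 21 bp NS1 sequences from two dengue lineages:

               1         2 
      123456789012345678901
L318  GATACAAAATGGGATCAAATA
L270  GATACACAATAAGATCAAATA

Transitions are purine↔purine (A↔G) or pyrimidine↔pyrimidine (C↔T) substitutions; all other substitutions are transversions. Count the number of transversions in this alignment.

The sequences differ at positions 7 (A/C, transversion), 11 (G/A, transition), 12 (G/A, transition).
Of the 3 differences, 2 transitions and 1 transversion, so the answer is 1.

1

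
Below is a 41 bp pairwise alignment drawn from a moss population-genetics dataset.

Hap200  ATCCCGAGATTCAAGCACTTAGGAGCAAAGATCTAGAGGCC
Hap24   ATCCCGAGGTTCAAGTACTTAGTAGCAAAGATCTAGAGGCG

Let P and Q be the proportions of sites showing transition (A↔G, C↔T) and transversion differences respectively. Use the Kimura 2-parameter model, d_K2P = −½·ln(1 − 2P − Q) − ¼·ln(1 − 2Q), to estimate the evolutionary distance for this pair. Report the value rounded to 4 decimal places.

0.1048

Mismatches occur at site 9 (A/G, transition), site 16 (C/T, transition), site 23 (G/T, transversion), site 41 (C/G, transversion).
Of the 4 differences, 2 transitions and 2 transversions over 41 sites: P = 2/41 = 0.048780, Q = 2/41 = 0.048780.
d = −0.5·ln(0.853660) − 0.25·ln(0.902440) = −0.5·(-0.158222) − 0.25·(-0.102653) = 0.1048.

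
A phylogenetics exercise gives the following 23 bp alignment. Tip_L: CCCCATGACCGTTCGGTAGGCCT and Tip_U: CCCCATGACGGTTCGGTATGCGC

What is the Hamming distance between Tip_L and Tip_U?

4

The sequences differ at positions 10 (C/G), 19 (G/T), 22 (C/G), 23 (T/C).
That gives 4 mismatches out of 23 aligned sites, so the Hamming distance is 4.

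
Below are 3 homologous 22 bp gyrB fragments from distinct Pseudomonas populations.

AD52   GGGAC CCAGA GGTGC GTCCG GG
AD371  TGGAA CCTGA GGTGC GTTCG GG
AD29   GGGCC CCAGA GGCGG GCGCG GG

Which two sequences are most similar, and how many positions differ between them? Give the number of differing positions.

4

Pairwise Hamming distances:
  AD52 vs AD371: 4
  AD52 vs AD29: 5
  AD371 vs AD29: 8
The smallest is 4, between AD52 and AD371.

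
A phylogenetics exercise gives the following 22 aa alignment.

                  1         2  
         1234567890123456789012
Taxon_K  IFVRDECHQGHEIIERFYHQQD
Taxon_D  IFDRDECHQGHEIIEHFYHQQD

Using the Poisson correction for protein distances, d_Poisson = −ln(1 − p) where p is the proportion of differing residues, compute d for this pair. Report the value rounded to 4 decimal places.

0.0953

Differing sites — 3:V/D; 16:R/H.
p = 2/22 = 0.090909.
d = −ln(1 − 0.090909) = −ln(0.909091) = 0.0953.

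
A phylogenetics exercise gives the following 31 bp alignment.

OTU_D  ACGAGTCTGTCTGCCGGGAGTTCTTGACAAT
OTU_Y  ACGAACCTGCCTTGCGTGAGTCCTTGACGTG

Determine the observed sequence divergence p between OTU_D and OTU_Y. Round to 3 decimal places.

Differing sites — 5:G/A; 6:T/C; 10:T/C; 13:G/T; 14:C/G; 17:G/T; 22:T/C; 29:A/G; 30:A/T; 31:T/G.
There are 10 differences over 31 sites, so p = 10/31 = 0.323.

0.323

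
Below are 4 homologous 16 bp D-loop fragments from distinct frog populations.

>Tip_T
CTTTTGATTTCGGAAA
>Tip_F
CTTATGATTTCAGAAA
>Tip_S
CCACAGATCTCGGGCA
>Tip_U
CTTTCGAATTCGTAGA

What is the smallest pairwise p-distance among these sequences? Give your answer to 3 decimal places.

Pairwise Hamming distances:
  Tip_T vs Tip_F: 2
  Tip_T vs Tip_S: 7
  Tip_T vs Tip_U: 4
  Tip_F vs Tip_S: 8
  Tip_F vs Tip_U: 6
  Tip_S vs Tip_U: 9
The smallest is 2 mismatches, between Tip_T and Tip_F; p = 2/16 = 0.125.

0.125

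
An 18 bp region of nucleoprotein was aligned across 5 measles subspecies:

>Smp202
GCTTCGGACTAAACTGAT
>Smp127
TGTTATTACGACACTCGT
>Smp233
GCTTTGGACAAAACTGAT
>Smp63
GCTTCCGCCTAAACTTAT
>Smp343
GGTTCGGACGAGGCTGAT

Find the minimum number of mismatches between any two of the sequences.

2

Pairwise Hamming distances:
  Smp202 vs Smp127: 9
  Smp202 vs Smp233: 2
  Smp202 vs Smp63: 3
  Smp202 vs Smp343: 4
  Smp127 vs Smp233: 9
  Smp127 vs Smp63: 10
  Smp127 vs Smp343: 8
  Smp233 vs Smp63: 5
  Smp233 vs Smp343: 5
  Smp63 vs Smp343: 7
The smallest is 2, between Smp202 and Smp233.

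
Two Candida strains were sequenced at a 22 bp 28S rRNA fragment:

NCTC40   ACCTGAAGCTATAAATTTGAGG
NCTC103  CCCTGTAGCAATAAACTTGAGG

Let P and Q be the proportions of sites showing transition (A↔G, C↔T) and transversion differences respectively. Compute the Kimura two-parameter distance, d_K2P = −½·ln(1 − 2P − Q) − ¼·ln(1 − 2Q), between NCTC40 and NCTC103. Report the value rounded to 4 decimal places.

0.2085

Mismatches occur at site 1 (A/C, transversion), site 6 (A/T, transversion), site 10 (T/A, transversion), site 16 (T/C, transition).
Of the 4 differences, 1 transition and 3 transversions over 22 sites: P = 1/22 = 0.045455, Q = 3/22 = 0.136364.
d = −0.5·ln(0.772726) − 0.25·ln(0.727272) = −0.5·(-0.257831) − 0.25·(-0.318455) = 0.2085.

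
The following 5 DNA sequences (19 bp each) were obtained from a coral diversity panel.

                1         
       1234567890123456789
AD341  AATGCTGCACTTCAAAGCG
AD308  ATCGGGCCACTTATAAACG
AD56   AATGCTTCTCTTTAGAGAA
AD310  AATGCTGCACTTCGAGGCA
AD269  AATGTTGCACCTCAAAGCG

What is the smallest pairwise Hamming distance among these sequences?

2

Pairwise Hamming distances:
  AD341 vs AD308: 8
  AD341 vs AD56: 6
  AD341 vs AD310: 3
  AD341 vs AD269: 2
  AD308 vs AD56: 12
  AD308 vs AD310: 10
  AD308 vs AD269: 9
  AD56 vs AD310: 7
  AD56 vs AD269: 8
  AD310 vs AD269: 5
The smallest is 2, between AD341 and AD269.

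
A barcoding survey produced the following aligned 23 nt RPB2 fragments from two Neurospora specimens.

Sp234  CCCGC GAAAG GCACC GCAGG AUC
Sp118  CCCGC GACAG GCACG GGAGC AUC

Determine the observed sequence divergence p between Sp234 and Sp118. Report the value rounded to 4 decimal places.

Mismatches occur at site 8 (A→C), site 15 (C→G), site 17 (C→G), site 20 (G→C).
There are 4 differences over 23 sites, so p = 4/23 = 0.1739.

0.1739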